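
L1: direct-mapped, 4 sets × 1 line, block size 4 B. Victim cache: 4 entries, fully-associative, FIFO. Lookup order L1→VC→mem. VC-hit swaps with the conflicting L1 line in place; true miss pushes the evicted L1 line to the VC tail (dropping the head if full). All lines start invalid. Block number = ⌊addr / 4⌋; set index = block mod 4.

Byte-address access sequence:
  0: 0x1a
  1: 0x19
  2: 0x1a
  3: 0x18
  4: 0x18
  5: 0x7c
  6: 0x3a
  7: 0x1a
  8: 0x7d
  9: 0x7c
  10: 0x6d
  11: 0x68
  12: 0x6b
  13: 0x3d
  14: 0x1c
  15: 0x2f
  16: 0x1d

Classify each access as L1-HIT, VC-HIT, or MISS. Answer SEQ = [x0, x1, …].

0: 0x1a (blk 6, set 2) → MISS  vc=[]
1: 0x19 (blk 6, set 2) → L1-HIT  vc=[]
2: 0x1a (blk 6, set 2) → L1-HIT  vc=[]
3: 0x18 (blk 6, set 2) → L1-HIT  vc=[]
4: 0x18 (blk 6, set 2) → L1-HIT  vc=[]
5: 0x7c (blk 31, set 3) → MISS  vc=[]
6: 0x3a (blk 14, set 2) → MISS  vc=[6]
7: 0x1a (blk 6, set 2) → VC-HIT  vc=[14]
8: 0x7d (blk 31, set 3) → L1-HIT  vc=[14]
9: 0x7c (blk 31, set 3) → L1-HIT  vc=[14]
10: 0x6d (blk 27, set 3) → MISS  vc=[14, 31]
11: 0x68 (blk 26, set 2) → MISS  vc=[14, 31, 6]
12: 0x6b (blk 26, set 2) → L1-HIT  vc=[14, 31, 6]
13: 0x3d (blk 15, set 3) → MISS  vc=[14, 31, 6, 27]
14: 0x1c (blk 7, set 3) → MISS  vc=[31, 6, 27, 15]
15: 0x2f (blk 11, set 3) → MISS  vc=[6, 27, 15, 7]
16: 0x1d (blk 7, set 3) → VC-HIT  vc=[6, 27, 15, 11]

SEQ = [MISS, L1-HIT, L1-HIT, L1-HIT, L1-HIT, MISS, MISS, VC-HIT, L1-HIT, L1-HIT, MISS, MISS, L1-HIT, MISS, MISS, MISS, VC-HIT]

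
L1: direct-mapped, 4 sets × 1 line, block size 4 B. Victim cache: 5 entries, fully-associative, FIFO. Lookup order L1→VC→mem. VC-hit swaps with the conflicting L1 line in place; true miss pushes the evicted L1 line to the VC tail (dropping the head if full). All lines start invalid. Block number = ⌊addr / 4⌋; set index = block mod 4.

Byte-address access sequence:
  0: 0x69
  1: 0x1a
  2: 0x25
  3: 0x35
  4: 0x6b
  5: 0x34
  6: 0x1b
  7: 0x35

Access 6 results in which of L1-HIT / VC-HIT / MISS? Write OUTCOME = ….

OUTCOME = VC-HIT

  [0] addr=0x69 blk=26 s=2: MISS | VC []
  [1] addr=0x1a blk=6 s=2: MISS | VC [26]
  [2] addr=0x25 blk=9 s=1: MISS | VC [26]
  [3] addr=0x35 blk=13 s=1: MISS | VC [26, 9]
  [4] addr=0x6b blk=26 s=2: VC-HIT | VC [6, 9]
  [5] addr=0x34 blk=13 s=1: L1-HIT | VC [6, 9]
  [6] addr=0x1b blk=6 s=2: VC-HIT | VC [26, 9]
  [7] addr=0x35 blk=13 s=1: L1-HIT | VC [26, 9]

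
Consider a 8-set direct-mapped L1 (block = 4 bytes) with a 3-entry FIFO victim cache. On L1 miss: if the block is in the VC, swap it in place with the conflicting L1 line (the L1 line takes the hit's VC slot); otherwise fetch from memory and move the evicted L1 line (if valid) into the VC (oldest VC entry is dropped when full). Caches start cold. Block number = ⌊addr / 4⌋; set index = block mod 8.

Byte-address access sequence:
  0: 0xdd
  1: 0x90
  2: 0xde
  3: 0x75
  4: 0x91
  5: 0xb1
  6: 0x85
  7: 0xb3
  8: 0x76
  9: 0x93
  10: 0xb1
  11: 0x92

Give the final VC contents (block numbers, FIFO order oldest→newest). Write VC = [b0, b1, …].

#0 0xdd→b55/s7 MISS; vc=[]
#1 0x90→b36/s4 MISS; vc=[]
#2 0xde→b55/s7 L1-HIT; vc=[]
#3 0x75→b29/s5 MISS; vc=[]
#4 0x91→b36/s4 L1-HIT; vc=[]
#5 0xb1→b44/s4 MISS; vc=[36]
#6 0x85→b33/s1 MISS; vc=[36]
#7 0xb3→b44/s4 L1-HIT; vc=[36]
#8 0x76→b29/s5 L1-HIT; vc=[36]
#9 0x93→b36/s4 VC-HIT; vc=[44]
#10 0xb1→b44/s4 VC-HIT; vc=[36]
#11 0x92→b36/s4 VC-HIT; vc=[44]

VC = [44]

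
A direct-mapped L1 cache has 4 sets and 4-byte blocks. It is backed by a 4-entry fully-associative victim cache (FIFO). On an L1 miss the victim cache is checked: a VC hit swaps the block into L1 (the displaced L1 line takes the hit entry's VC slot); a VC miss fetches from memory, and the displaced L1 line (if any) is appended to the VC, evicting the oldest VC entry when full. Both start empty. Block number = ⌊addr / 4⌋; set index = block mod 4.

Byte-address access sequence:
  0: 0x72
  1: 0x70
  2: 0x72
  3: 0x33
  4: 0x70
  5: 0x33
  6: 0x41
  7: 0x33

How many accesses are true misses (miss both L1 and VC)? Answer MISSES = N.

MISSES = 3

  [0] addr=0x72 blk=28 s=0: MISS | VC []
  [1] addr=0x70 blk=28 s=0: L1-HIT | VC []
  [2] addr=0x72 blk=28 s=0: L1-HIT | VC []
  [3] addr=0x33 blk=12 s=0: MISS | VC [28]
  [4] addr=0x70 blk=28 s=0: VC-HIT | VC [12]
  [5] addr=0x33 blk=12 s=0: VC-HIT | VC [28]
  [6] addr=0x41 blk=16 s=0: MISS | VC [28, 12]
  [7] addr=0x33 blk=12 s=0: VC-HIT | VC [28, 16]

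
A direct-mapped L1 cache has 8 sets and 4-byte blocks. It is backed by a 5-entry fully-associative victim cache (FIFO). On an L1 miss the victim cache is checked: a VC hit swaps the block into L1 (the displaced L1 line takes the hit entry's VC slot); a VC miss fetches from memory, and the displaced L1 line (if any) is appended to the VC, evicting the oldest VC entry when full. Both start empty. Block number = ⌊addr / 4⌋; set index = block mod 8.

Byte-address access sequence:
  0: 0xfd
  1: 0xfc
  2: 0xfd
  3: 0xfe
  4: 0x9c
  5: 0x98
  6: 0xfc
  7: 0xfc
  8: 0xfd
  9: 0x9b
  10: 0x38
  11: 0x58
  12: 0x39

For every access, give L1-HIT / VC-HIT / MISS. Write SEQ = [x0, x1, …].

SEQ = [MISS, L1-HIT, L1-HIT, L1-HIT, MISS, MISS, VC-HIT, L1-HIT, L1-HIT, L1-HIT, MISS, MISS, VC-HIT]

  [0] addr=0xfd blk=63 s=7: MISS | VC []
  [1] addr=0xfc blk=63 s=7: L1-HIT | VC []
  [2] addr=0xfd blk=63 s=7: L1-HIT | VC []
  [3] addr=0xfe blk=63 s=7: L1-HIT | VC []
  [4] addr=0x9c blk=39 s=7: MISS | VC [63]
  [5] addr=0x98 blk=38 s=6: MISS | VC [63]
  [6] addr=0xfc blk=63 s=7: VC-HIT | VC [39]
  [7] addr=0xfc blk=63 s=7: L1-HIT | VC [39]
  [8] addr=0xfd blk=63 s=7: L1-HIT | VC [39]
  [9] addr=0x9b blk=38 s=6: L1-HIT | VC [39]
  [10] addr=0x38 blk=14 s=6: MISS | VC [39, 38]
  [11] addr=0x58 blk=22 s=6: MISS | VC [39, 38, 14]
  [12] addr=0x39 blk=14 s=6: VC-HIT | VC [39, 38, 22]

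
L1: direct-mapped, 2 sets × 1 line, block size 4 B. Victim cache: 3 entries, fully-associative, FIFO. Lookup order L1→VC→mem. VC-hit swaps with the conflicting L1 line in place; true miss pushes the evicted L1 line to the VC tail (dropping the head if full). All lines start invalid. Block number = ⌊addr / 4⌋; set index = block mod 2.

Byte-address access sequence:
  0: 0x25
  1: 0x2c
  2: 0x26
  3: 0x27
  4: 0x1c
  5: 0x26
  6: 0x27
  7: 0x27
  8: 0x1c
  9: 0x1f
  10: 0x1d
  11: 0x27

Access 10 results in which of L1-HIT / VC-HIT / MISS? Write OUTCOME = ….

0: 0x25 (blk 9, set 1) → MISS  vc=[]
1: 0x2c (blk 11, set 1) → MISS  vc=[9]
2: 0x26 (blk 9, set 1) → VC-HIT  vc=[11]
3: 0x27 (blk 9, set 1) → L1-HIT  vc=[11]
4: 0x1c (blk 7, set 1) → MISS  vc=[11, 9]
5: 0x26 (blk 9, set 1) → VC-HIT  vc=[11, 7]
6: 0x27 (blk 9, set 1) → L1-HIT  vc=[11, 7]
7: 0x27 (blk 9, set 1) → L1-HIT  vc=[11, 7]
8: 0x1c (blk 7, set 1) → VC-HIT  vc=[11, 9]
9: 0x1f (blk 7, set 1) → L1-HIT  vc=[11, 9]
10: 0x1d (blk 7, set 1) → L1-HIT  vc=[11, 9]
11: 0x27 (blk 9, set 1) → VC-HIT  vc=[11, 7]

OUTCOME = L1-HIT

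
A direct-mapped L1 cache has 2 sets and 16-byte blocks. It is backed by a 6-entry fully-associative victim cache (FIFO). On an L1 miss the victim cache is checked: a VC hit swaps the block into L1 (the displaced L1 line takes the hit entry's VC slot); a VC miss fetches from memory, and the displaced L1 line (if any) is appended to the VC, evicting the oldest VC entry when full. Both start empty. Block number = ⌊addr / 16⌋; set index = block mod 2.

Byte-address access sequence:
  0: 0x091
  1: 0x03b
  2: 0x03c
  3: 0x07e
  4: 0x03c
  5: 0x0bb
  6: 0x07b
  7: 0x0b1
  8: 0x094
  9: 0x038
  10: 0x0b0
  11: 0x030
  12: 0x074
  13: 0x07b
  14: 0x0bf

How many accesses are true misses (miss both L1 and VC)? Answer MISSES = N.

MISSES = 4

0: 0x91 (blk 9, set 1) → MISS  vc=[]
1: 0x3b (blk 3, set 1) → MISS  vc=[9]
2: 0x3c (blk 3, set 1) → L1-HIT  vc=[9]
3: 0x7e (blk 7, set 1) → MISS  vc=[9, 3]
4: 0x3c (blk 3, set 1) → VC-HIT  vc=[9, 7]
5: 0xbb (blk 11, set 1) → MISS  vc=[9, 7, 3]
6: 0x7b (blk 7, set 1) → VC-HIT  vc=[9, 11, 3]
7: 0xb1 (blk 11, set 1) → VC-HIT  vc=[9, 7, 3]
8: 0x94 (blk 9, set 1) → VC-HIT  vc=[11, 7, 3]
9: 0x38 (blk 3, set 1) → VC-HIT  vc=[11, 7, 9]
10: 0xb0 (blk 11, set 1) → VC-HIT  vc=[3, 7, 9]
11: 0x30 (blk 3, set 1) → VC-HIT  vc=[11, 7, 9]
12: 0x74 (blk 7, set 1) → VC-HIT  vc=[11, 3, 9]
13: 0x7b (blk 7, set 1) → L1-HIT  vc=[11, 3, 9]
14: 0xbf (blk 11, set 1) → VC-HIT  vc=[7, 3, 9]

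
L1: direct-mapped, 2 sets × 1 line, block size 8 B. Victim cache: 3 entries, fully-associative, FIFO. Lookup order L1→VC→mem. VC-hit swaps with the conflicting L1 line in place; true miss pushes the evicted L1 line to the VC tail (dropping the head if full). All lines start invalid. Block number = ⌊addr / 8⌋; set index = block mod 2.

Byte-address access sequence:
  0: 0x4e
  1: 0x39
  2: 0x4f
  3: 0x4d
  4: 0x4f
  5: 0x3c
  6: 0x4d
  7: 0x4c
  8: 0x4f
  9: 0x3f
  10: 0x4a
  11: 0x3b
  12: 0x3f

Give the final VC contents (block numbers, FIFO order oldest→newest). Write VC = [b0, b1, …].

VC = [9]

  [0] addr=0x4e blk=9 s=1: MISS | VC []
  [1] addr=0x39 blk=7 s=1: MISS | VC [9]
  [2] addr=0x4f blk=9 s=1: VC-HIT | VC [7]
  [3] addr=0x4d blk=9 s=1: L1-HIT | VC [7]
  [4] addr=0x4f blk=9 s=1: L1-HIT | VC [7]
  [5] addr=0x3c blk=7 s=1: VC-HIT | VC [9]
  [6] addr=0x4d blk=9 s=1: VC-HIT | VC [7]
  [7] addr=0x4c blk=9 s=1: L1-HIT | VC [7]
  [8] addr=0x4f blk=9 s=1: L1-HIT | VC [7]
  [9] addr=0x3f blk=7 s=1: VC-HIT | VC [9]
  [10] addr=0x4a blk=9 s=1: VC-HIT | VC [7]
  [11] addr=0x3b blk=7 s=1: VC-HIT | VC [9]
  [12] addr=0x3f blk=7 s=1: L1-HIT | VC [9]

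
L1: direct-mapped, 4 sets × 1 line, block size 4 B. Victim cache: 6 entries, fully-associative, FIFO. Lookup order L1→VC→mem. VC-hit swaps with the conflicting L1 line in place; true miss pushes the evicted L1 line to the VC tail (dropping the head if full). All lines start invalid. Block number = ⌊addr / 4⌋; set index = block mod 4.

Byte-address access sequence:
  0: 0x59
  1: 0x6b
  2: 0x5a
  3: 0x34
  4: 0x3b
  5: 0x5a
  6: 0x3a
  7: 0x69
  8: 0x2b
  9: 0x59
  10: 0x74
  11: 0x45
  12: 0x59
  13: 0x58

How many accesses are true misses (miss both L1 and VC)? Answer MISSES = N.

MISSES = 7

  [0] addr=0x59 blk=22 s=2: MISS | VC []
  [1] addr=0x6b blk=26 s=2: MISS | VC [22]
  [2] addr=0x5a blk=22 s=2: VC-HIT | VC [26]
  [3] addr=0x34 blk=13 s=1: MISS | VC [26]
  [4] addr=0x3b blk=14 s=2: MISS | VC [26, 22]
  [5] addr=0x5a blk=22 s=2: VC-HIT | VC [26, 14]
  [6] addr=0x3a blk=14 s=2: VC-HIT | VC [26, 22]
  [7] addr=0x69 blk=26 s=2: VC-HIT | VC [14, 22]
  [8] addr=0x2b blk=10 s=2: MISS | VC [14, 22, 26]
  [9] addr=0x59 blk=22 s=2: VC-HIT | VC [14, 10, 26]
  [10] addr=0x74 blk=29 s=1: MISS | VC [14, 10, 26, 13]
  [11] addr=0x45 blk=17 s=1: MISS | VC [14, 10, 26, 13, 29]
  [12] addr=0x59 blk=22 s=2: L1-HIT | VC [14, 10, 26, 13, 29]
  [13] addr=0x58 blk=22 s=2: L1-HIT | VC [14, 10, 26, 13, 29]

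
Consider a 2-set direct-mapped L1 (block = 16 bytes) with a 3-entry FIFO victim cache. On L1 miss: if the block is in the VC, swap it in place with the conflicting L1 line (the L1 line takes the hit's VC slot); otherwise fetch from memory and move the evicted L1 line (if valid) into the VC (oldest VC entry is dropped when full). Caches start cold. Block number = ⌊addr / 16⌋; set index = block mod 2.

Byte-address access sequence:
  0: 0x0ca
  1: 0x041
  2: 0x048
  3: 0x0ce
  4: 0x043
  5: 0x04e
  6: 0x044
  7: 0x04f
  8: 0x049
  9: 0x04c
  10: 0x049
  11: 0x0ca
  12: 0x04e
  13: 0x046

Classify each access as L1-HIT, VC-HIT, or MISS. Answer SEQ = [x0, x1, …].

SEQ = [MISS, MISS, L1-HIT, VC-HIT, VC-HIT, L1-HIT, L1-HIT, L1-HIT, L1-HIT, L1-HIT, L1-HIT, VC-HIT, VC-HIT, L1-HIT]

0: 0xca (blk 12, set 0) → MISS  vc=[]
1: 0x41 (blk 4, set 0) → MISS  vc=[12]
2: 0x48 (blk 4, set 0) → L1-HIT  vc=[12]
3: 0xce (blk 12, set 0) → VC-HIT  vc=[4]
4: 0x43 (blk 4, set 0) → VC-HIT  vc=[12]
5: 0x4e (blk 4, set 0) → L1-HIT  vc=[12]
6: 0x44 (blk 4, set 0) → L1-HIT  vc=[12]
7: 0x4f (blk 4, set 0) → L1-HIT  vc=[12]
8: 0x49 (blk 4, set 0) → L1-HIT  vc=[12]
9: 0x4c (blk 4, set 0) → L1-HIT  vc=[12]
10: 0x49 (blk 4, set 0) → L1-HIT  vc=[12]
11: 0xca (blk 12, set 0) → VC-HIT  vc=[4]
12: 0x4e (blk 4, set 0) → VC-HIT  vc=[12]
13: 0x46 (blk 4, set 0) → L1-HIT  vc=[12]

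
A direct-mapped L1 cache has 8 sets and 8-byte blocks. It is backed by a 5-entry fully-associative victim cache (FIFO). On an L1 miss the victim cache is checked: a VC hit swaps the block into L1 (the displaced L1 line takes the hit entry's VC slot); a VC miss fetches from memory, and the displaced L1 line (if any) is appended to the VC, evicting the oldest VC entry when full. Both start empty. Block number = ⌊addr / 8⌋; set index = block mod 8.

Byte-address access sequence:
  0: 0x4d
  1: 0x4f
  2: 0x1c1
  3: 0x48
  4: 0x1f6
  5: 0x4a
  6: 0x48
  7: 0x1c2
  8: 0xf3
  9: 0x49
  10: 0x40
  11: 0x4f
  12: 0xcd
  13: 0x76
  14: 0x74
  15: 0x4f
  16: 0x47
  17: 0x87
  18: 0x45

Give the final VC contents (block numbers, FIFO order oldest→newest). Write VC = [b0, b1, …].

0: 0x4d (blk 9, set 1) → MISS  vc=[]
1: 0x4f (blk 9, set 1) → L1-HIT  vc=[]
2: 0x1c1 (blk 56, set 0) → MISS  vc=[]
3: 0x48 (blk 9, set 1) → L1-HIT  vc=[]
4: 0x1f6 (blk 62, set 6) → MISS  vc=[]
5: 0x4a (blk 9, set 1) → L1-HIT  vc=[]
6: 0x48 (blk 9, set 1) → L1-HIT  vc=[]
7: 0x1c2 (blk 56, set 0) → L1-HIT  vc=[]
8: 0xf3 (blk 30, set 6) → MISS  vc=[62]
9: 0x49 (blk 9, set 1) → L1-HIT  vc=[62]
10: 0x40 (blk 8, set 0) → MISS  vc=[62, 56]
11: 0x4f (blk 9, set 1) → L1-HIT  vc=[62, 56]
12: 0xcd (blk 25, set 1) → MISS  vc=[62, 56, 9]
13: 0x76 (blk 14, set 6) → MISS  vc=[62, 56, 9, 30]
14: 0x74 (blk 14, set 6) → L1-HIT  vc=[62, 56, 9, 30]
15: 0x4f (blk 9, set 1) → VC-HIT  vc=[62, 56, 25, 30]
16: 0x47 (blk 8, set 0) → L1-HIT  vc=[62, 56, 25, 30]
17: 0x87 (blk 16, set 0) → MISS  vc=[62, 56, 25, 30, 8]
18: 0x45 (blk 8, set 0) → VC-HIT  vc=[62, 56, 25, 30, 16]

VC = [62, 56, 25, 30, 16]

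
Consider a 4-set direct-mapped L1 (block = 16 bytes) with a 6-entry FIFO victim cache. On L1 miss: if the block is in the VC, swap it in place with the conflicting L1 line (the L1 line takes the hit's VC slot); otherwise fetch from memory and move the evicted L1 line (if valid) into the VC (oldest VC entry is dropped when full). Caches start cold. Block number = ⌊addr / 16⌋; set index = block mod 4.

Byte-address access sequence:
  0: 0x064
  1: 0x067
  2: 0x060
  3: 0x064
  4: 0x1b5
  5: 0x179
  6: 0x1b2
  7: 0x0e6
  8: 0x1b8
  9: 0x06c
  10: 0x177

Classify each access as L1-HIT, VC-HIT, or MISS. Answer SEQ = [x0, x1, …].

SEQ = [MISS, L1-HIT, L1-HIT, L1-HIT, MISS, MISS, VC-HIT, MISS, L1-HIT, VC-HIT, VC-HIT]

0: 0x64 (blk 6, set 2) → MISS  vc=[]
1: 0x67 (blk 6, set 2) → L1-HIT  vc=[]
2: 0x60 (blk 6, set 2) → L1-HIT  vc=[]
3: 0x64 (blk 6, set 2) → L1-HIT  vc=[]
4: 0x1b5 (blk 27, set 3) → MISS  vc=[]
5: 0x179 (blk 23, set 3) → MISS  vc=[27]
6: 0x1b2 (blk 27, set 3) → VC-HIT  vc=[23]
7: 0xe6 (blk 14, set 2) → MISS  vc=[23, 6]
8: 0x1b8 (blk 27, set 3) → L1-HIT  vc=[23, 6]
9: 0x6c (blk 6, set 2) → VC-HIT  vc=[23, 14]
10: 0x177 (blk 23, set 3) → VC-HIT  vc=[27, 14]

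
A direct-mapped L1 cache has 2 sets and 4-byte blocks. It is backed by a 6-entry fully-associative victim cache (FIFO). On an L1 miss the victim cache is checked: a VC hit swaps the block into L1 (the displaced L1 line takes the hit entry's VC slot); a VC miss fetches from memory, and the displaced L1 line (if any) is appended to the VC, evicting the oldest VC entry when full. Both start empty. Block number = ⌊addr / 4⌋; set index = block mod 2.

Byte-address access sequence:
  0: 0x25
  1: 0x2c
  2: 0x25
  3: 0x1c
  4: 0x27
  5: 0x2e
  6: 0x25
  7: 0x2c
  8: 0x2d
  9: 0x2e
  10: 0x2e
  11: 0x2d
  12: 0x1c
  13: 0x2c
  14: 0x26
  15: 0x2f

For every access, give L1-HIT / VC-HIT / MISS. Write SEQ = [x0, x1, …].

#0 0x25→b9/s1 MISS; vc=[]
#1 0x2c→b11/s1 MISS; vc=[9]
#2 0x25→b9/s1 VC-HIT; vc=[11]
#3 0x1c→b7/s1 MISS; vc=[11,9]
#4 0x27→b9/s1 VC-HIT; vc=[11,7]
#5 0x2e→b11/s1 VC-HIT; vc=[9,7]
#6 0x25→b9/s1 VC-HIT; vc=[11,7]
#7 0x2c→b11/s1 VC-HIT; vc=[9,7]
#8 0x2d→b11/s1 L1-HIT; vc=[9,7]
#9 0x2e→b11/s1 L1-HIT; vc=[9,7]
#10 0x2e→b11/s1 L1-HIT; vc=[9,7]
#11 0x2d→b11/s1 L1-HIT; vc=[9,7]
#12 0x1c→b7/s1 VC-HIT; vc=[9,11]
#13 0x2c→b11/s1 VC-HIT; vc=[9,7]
#14 0x26→b9/s1 VC-HIT; vc=[11,7]
#15 0x2f→b11/s1 VC-HIT; vc=[9,7]

SEQ = [MISS, MISS, VC-HIT, MISS, VC-HIT, VC-HIT, VC-HIT, VC-HIT, L1-HIT, L1-HIT, L1-HIT, L1-HIT, VC-HIT, VC-HIT, VC-HIT, VC-HIT]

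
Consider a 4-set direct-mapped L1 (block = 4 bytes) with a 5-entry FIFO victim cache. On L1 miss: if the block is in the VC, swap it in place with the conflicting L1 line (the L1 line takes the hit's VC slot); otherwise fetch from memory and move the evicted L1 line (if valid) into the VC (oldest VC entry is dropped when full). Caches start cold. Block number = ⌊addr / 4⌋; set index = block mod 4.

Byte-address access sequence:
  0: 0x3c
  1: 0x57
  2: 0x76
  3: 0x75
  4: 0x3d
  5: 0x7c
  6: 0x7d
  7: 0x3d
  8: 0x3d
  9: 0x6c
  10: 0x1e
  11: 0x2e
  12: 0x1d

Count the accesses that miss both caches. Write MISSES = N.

MISSES = 7

  [0] addr=0x3c blk=15 s=3: MISS | VC []
  [1] addr=0x57 blk=21 s=1: MISS | VC []
  [2] addr=0x76 blk=29 s=1: MISS | VC [21]
  [3] addr=0x75 blk=29 s=1: L1-HIT | VC [21]
  [4] addr=0x3d blk=15 s=3: L1-HIT | VC [21]
  [5] addr=0x7c blk=31 s=3: MISS | VC [21, 15]
  [6] addr=0x7d blk=31 s=3: L1-HIT | VC [21, 15]
  [7] addr=0x3d blk=15 s=3: VC-HIT | VC [21, 31]
  [8] addr=0x3d blk=15 s=3: L1-HIT | VC [21, 31]
  [9] addr=0x6c blk=27 s=3: MISS | VC [21, 31, 15]
  [10] addr=0x1e blk=7 s=3: MISS | VC [21, 31, 15, 27]
  [11] addr=0x2e blk=11 s=3: MISS | VC [21, 31, 15, 27, 7]
  [12] addr=0x1d blk=7 s=3: VC-HIT | VC [21, 31, 15, 27, 11]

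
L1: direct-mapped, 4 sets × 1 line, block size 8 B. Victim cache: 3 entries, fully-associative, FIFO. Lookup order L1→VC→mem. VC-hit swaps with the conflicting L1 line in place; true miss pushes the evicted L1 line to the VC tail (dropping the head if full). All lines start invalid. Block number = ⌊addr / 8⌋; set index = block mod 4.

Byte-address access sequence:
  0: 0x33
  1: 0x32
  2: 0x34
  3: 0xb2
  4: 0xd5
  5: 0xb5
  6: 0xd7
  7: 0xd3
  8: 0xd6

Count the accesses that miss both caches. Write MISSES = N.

0: 0x33 (blk 6, set 2) → MISS  vc=[]
1: 0x32 (blk 6, set 2) → L1-HIT  vc=[]
2: 0x34 (blk 6, set 2) → L1-HIT  vc=[]
3: 0xb2 (blk 22, set 2) → MISS  vc=[6]
4: 0xd5 (blk 26, set 2) → MISS  vc=[6, 22]
5: 0xb5 (blk 22, set 2) → VC-HIT  vc=[6, 26]
6: 0xd7 (blk 26, set 2) → VC-HIT  vc=[6, 22]
7: 0xd3 (blk 26, set 2) → L1-HIT  vc=[6, 22]
8: 0xd6 (blk 26, set 2) → L1-HIT  vc=[6, 22]

MISSES = 3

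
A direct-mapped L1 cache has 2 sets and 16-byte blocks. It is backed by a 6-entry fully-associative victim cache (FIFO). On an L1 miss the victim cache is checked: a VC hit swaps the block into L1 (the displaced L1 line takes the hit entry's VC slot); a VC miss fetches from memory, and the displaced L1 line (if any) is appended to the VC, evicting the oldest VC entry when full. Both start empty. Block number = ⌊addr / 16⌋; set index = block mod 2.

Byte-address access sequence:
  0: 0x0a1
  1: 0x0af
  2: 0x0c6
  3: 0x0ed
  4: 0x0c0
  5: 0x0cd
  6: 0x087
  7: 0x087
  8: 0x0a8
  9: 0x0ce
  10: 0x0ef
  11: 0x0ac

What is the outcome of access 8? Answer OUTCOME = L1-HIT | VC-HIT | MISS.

OUTCOME = VC-HIT

#0 0xa1→b10/s0 MISS; vc=[]
#1 0xaf→b10/s0 L1-HIT; vc=[]
#2 0xc6→b12/s0 MISS; vc=[10]
#3 0xed→b14/s0 MISS; vc=[10,12]
#4 0xc0→b12/s0 VC-HIT; vc=[10,14]
#5 0xcd→b12/s0 L1-HIT; vc=[10,14]
#6 0x87→b8/s0 MISS; vc=[10,14,12]
#7 0x87→b8/s0 L1-HIT; vc=[10,14,12]
#8 0xa8→b10/s0 VC-HIT; vc=[8,14,12]
#9 0xce→b12/s0 VC-HIT; vc=[8,14,10]
#10 0xef→b14/s0 VC-HIT; vc=[8,12,10]
#11 0xac→b10/s0 VC-HIT; vc=[8,12,14]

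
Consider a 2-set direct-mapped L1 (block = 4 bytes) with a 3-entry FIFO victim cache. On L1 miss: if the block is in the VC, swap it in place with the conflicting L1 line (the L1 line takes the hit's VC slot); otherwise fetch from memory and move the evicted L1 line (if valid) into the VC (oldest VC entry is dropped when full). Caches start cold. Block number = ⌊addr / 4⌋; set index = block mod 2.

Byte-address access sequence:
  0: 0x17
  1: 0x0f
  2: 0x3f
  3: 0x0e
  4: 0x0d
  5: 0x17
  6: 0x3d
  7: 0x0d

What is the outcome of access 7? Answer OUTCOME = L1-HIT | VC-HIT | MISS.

OUTCOME = VC-HIT

0: 0x17 (blk 5, set 1) → MISS  vc=[]
1: 0xf (blk 3, set 1) → MISS  vc=[5]
2: 0x3f (blk 15, set 1) → MISS  vc=[5, 3]
3: 0xe (blk 3, set 1) → VC-HIT  vc=[5, 15]
4: 0xd (blk 3, set 1) → L1-HIT  vc=[5, 15]
5: 0x17 (blk 5, set 1) → VC-HIT  vc=[3, 15]
6: 0x3d (blk 15, set 1) → VC-HIT  vc=[3, 5]
7: 0xd (blk 3, set 1) → VC-HIT  vc=[15, 5]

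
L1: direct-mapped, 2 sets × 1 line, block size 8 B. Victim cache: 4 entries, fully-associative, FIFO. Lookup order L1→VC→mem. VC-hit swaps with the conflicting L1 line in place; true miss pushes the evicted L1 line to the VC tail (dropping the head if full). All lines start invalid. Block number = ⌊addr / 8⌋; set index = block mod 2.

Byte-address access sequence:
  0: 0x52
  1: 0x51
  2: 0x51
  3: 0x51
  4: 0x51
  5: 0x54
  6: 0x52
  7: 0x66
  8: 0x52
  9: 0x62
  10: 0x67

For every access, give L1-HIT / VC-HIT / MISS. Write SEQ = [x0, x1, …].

SEQ = [MISS, L1-HIT, L1-HIT, L1-HIT, L1-HIT, L1-HIT, L1-HIT, MISS, VC-HIT, VC-HIT, L1-HIT]

#0 0x52→b10/s0 MISS; vc=[]
#1 0x51→b10/s0 L1-HIT; vc=[]
#2 0x51→b10/s0 L1-HIT; vc=[]
#3 0x51→b10/s0 L1-HIT; vc=[]
#4 0x51→b10/s0 L1-HIT; vc=[]
#5 0x54→b10/s0 L1-HIT; vc=[]
#6 0x52→b10/s0 L1-HIT; vc=[]
#7 0x66→b12/s0 MISS; vc=[10]
#8 0x52→b10/s0 VC-HIT; vc=[12]
#9 0x62→b12/s0 VC-HIT; vc=[10]
#10 0x67→b12/s0 L1-HIT; vc=[10]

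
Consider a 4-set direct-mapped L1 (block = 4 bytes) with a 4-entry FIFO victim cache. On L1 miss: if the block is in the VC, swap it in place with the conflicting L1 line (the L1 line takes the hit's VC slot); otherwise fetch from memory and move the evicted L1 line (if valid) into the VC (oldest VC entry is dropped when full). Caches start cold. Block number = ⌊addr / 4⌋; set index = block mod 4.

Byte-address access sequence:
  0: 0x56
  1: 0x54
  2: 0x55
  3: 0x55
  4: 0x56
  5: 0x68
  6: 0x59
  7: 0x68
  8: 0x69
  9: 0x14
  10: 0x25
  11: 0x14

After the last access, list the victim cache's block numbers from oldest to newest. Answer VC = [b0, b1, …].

VC = [22, 21, 9]

  [0] addr=0x56 blk=21 s=1: MISS | VC []
  [1] addr=0x54 blk=21 s=1: L1-HIT | VC []
  [2] addr=0x55 blk=21 s=1: L1-HIT | VC []
  [3] addr=0x55 blk=21 s=1: L1-HIT | VC []
  [4] addr=0x56 blk=21 s=1: L1-HIT | VC []
  [5] addr=0x68 blk=26 s=2: MISS | VC []
  [6] addr=0x59 blk=22 s=2: MISS | VC [26]
  [7] addr=0x68 blk=26 s=2: VC-HIT | VC [22]
  [8] addr=0x69 blk=26 s=2: L1-HIT | VC [22]
  [9] addr=0x14 blk=5 s=1: MISS | VC [22, 21]
  [10] addr=0x25 blk=9 s=1: MISS | VC [22, 21, 5]
  [11] addr=0x14 blk=5 s=1: VC-HIT | VC [22, 21, 9]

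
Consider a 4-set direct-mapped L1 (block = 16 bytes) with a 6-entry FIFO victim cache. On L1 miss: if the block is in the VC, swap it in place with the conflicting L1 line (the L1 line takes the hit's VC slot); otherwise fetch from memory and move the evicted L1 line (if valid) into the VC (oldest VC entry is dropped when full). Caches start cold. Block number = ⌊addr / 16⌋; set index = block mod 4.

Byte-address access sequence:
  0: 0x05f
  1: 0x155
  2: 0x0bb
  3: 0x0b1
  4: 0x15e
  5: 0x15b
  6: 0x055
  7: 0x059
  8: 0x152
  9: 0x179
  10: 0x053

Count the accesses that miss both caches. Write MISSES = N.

MISSES = 4

  [0] addr=0x5f blk=5 s=1: MISS | VC []
  [1] addr=0x155 blk=21 s=1: MISS | VC [5]
  [2] addr=0xbb blk=11 s=3: MISS | VC [5]
  [3] addr=0xb1 blk=11 s=3: L1-HIT | VC [5]
  [4] addr=0x15e blk=21 s=1: L1-HIT | VC [5]
  [5] addr=0x15b blk=21 s=1: L1-HIT | VC [5]
  [6] addr=0x55 blk=5 s=1: VC-HIT | VC [21]
  [7] addr=0x59 blk=5 s=1: L1-HIT | VC [21]
  [8] addr=0x152 blk=21 s=1: VC-HIT | VC [5]
  [9] addr=0x179 blk=23 s=3: MISS | VC [5, 11]
  [10] addr=0x53 blk=5 s=1: VC-HIT | VC [21, 11]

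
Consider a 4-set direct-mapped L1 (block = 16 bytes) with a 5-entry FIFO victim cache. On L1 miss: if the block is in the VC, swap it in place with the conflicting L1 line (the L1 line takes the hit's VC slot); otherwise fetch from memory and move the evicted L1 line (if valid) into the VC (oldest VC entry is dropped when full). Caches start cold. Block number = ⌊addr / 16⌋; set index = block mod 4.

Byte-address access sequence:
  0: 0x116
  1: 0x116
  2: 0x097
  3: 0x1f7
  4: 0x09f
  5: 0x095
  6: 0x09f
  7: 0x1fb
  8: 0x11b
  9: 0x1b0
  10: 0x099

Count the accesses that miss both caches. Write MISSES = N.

MISSES = 4

0: 0x116 (blk 17, set 1) → MISS  vc=[]
1: 0x116 (blk 17, set 1) → L1-HIT  vc=[]
2: 0x97 (blk 9, set 1) → MISS  vc=[17]
3: 0x1f7 (blk 31, set 3) → MISS  vc=[17]
4: 0x9f (blk 9, set 1) → L1-HIT  vc=[17]
5: 0x95 (blk 9, set 1) → L1-HIT  vc=[17]
6: 0x9f (blk 9, set 1) → L1-HIT  vc=[17]
7: 0x1fb (blk 31, set 3) → L1-HIT  vc=[17]
8: 0x11b (blk 17, set 1) → VC-HIT  vc=[9]
9: 0x1b0 (blk 27, set 3) → MISS  vc=[9, 31]
10: 0x99 (blk 9, set 1) → VC-HIT  vc=[17, 31]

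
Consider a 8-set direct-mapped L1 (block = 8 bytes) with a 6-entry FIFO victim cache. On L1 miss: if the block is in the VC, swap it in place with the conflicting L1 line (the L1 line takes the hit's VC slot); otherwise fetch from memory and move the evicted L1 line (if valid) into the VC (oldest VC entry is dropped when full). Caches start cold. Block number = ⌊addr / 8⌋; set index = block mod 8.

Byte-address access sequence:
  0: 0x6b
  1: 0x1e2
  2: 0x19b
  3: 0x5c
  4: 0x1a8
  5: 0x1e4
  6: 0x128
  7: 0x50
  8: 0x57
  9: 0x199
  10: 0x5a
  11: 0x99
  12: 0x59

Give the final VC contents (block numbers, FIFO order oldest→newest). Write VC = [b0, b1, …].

VC = [51, 13, 53, 19]

0: 0x6b (blk 13, set 5) → MISS  vc=[]
1: 0x1e2 (blk 60, set 4) → MISS  vc=[]
2: 0x19b (blk 51, set 3) → MISS  vc=[]
3: 0x5c (blk 11, set 3) → MISS  vc=[51]
4: 0x1a8 (blk 53, set 5) → MISS  vc=[51, 13]
5: 0x1e4 (blk 60, set 4) → L1-HIT  vc=[51, 13]
6: 0x128 (blk 37, set 5) → MISS  vc=[51, 13, 53]
7: 0x50 (blk 10, set 2) → MISS  vc=[51, 13, 53]
8: 0x57 (blk 10, set 2) → L1-HIT  vc=[51, 13, 53]
9: 0x199 (blk 51, set 3) → VC-HIT  vc=[11, 13, 53]
10: 0x5a (blk 11, set 3) → VC-HIT  vc=[51, 13, 53]
11: 0x99 (blk 19, set 3) → MISS  vc=[51, 13, 53, 11]
12: 0x59 (blk 11, set 3) → VC-HIT  vc=[51, 13, 53, 19]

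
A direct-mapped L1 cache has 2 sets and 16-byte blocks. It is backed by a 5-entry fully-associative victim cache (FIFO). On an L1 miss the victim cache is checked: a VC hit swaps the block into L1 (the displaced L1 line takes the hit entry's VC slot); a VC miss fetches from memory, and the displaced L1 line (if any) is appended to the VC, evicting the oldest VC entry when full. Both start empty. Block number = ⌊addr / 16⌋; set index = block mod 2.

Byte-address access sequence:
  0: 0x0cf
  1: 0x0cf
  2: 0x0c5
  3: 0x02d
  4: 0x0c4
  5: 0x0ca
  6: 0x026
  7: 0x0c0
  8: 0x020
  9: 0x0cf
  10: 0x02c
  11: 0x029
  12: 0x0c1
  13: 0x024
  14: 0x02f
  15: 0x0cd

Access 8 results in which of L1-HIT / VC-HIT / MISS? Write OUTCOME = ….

0: 0xcf (blk 12, set 0) → MISS  vc=[]
1: 0xcf (blk 12, set 0) → L1-HIT  vc=[]
2: 0xc5 (blk 12, set 0) → L1-HIT  vc=[]
3: 0x2d (blk 2, set 0) → MISS  vc=[12]
4: 0xc4 (blk 12, set 0) → VC-HIT  vc=[2]
5: 0xca (blk 12, set 0) → L1-HIT  vc=[2]
6: 0x26 (blk 2, set 0) → VC-HIT  vc=[12]
7: 0xc0 (blk 12, set 0) → VC-HIT  vc=[2]
8: 0x20 (blk 2, set 0) → VC-HIT  vc=[12]
9: 0xcf (blk 12, set 0) → VC-HIT  vc=[2]
10: 0x2c (blk 2, set 0) → VC-HIT  vc=[12]
11: 0x29 (blk 2, set 0) → L1-HIT  vc=[12]
12: 0xc1 (blk 12, set 0) → VC-HIT  vc=[2]
13: 0x24 (blk 2, set 0) → VC-HIT  vc=[12]
14: 0x2f (blk 2, set 0) → L1-HIT  vc=[12]
15: 0xcd (blk 12, set 0) → VC-HIT  vc=[2]

OUTCOME = VC-HIT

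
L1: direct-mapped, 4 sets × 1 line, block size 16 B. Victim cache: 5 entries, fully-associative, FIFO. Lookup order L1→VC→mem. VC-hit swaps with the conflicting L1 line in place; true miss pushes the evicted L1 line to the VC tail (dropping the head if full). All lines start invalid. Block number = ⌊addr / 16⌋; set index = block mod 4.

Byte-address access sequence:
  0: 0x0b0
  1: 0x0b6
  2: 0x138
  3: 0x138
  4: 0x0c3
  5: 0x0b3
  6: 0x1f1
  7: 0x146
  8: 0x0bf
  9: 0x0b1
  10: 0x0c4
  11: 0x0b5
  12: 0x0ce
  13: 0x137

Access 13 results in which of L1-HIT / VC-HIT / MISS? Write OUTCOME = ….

OUTCOME = VC-HIT

  [0] addr=0xb0 blk=11 s=3: MISS | VC []
  [1] addr=0xb6 blk=11 s=3: L1-HIT | VC []
  [2] addr=0x138 blk=19 s=3: MISS | VC [11]
  [3] addr=0x138 blk=19 s=3: L1-HIT | VC [11]
  [4] addr=0xc3 blk=12 s=0: MISS | VC [11]
  [5] addr=0xb3 blk=11 s=3: VC-HIT | VC [19]
  [6] addr=0x1f1 blk=31 s=3: MISS | VC [19, 11]
  [7] addr=0x146 blk=20 s=0: MISS | VC [19, 11, 12]
  [8] addr=0xbf blk=11 s=3: VC-HIT | VC [19, 31, 12]
  [9] addr=0xb1 blk=11 s=3: L1-HIT | VC [19, 31, 12]
  [10] addr=0xc4 blk=12 s=0: VC-HIT | VC [19, 31, 20]
  [11] addr=0xb5 blk=11 s=3: L1-HIT | VC [19, 31, 20]
  [12] addr=0xce blk=12 s=0: L1-HIT | VC [19, 31, 20]
  [13] addr=0x137 blk=19 s=3: VC-HIT | VC [11, 31, 20]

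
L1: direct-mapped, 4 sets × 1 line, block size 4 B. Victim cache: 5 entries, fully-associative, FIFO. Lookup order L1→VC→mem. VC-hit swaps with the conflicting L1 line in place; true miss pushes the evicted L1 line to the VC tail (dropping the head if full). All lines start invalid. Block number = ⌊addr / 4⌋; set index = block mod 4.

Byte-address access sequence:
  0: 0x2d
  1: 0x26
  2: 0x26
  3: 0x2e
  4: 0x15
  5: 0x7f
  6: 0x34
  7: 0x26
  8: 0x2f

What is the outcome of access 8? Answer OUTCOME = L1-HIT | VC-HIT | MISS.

OUTCOME = VC-HIT

0: 0x2d (blk 11, set 3) → MISS  vc=[]
1: 0x26 (blk 9, set 1) → MISS  vc=[]
2: 0x26 (blk 9, set 1) → L1-HIT  vc=[]
3: 0x2e (blk 11, set 3) → L1-HIT  vc=[]
4: 0x15 (blk 5, set 1) → MISS  vc=[9]
5: 0x7f (blk 31, set 3) → MISS  vc=[9, 11]
6: 0x34 (blk 13, set 1) → MISS  vc=[9, 11, 5]
7: 0x26 (blk 9, set 1) → VC-HIT  vc=[13, 11, 5]
8: 0x2f (blk 11, set 3) → VC-HIT  vc=[13, 31, 5]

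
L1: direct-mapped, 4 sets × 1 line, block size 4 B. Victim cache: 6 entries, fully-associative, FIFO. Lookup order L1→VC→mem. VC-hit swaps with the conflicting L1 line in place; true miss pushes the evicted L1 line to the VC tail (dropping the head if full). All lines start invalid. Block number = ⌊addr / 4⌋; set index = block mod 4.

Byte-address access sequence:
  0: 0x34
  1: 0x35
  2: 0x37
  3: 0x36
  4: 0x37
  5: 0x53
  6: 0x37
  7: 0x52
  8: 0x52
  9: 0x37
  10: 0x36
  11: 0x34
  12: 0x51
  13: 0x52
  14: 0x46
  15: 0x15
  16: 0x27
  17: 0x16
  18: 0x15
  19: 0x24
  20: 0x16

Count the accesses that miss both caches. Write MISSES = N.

#0 0x34→b13/s1 MISS; vc=[]
#1 0x35→b13/s1 L1-HIT; vc=[]
#2 0x37→b13/s1 L1-HIT; vc=[]
#3 0x36→b13/s1 L1-HIT; vc=[]
#4 0x37→b13/s1 L1-HIT; vc=[]
#5 0x53→b20/s0 MISS; vc=[]
#6 0x37→b13/s1 L1-HIT; vc=[]
#7 0x52→b20/s0 L1-HIT; vc=[]
#8 0x52→b20/s0 L1-HIT; vc=[]
#9 0x37→b13/s1 L1-HIT; vc=[]
#10 0x36→b13/s1 L1-HIT; vc=[]
#11 0x34→b13/s1 L1-HIT; vc=[]
#12 0x51→b20/s0 L1-HIT; vc=[]
#13 0x52→b20/s0 L1-HIT; vc=[]
#14 0x46→b17/s1 MISS; vc=[13]
#15 0x15→b5/s1 MISS; vc=[13,17]
#16 0x27→b9/s1 MISS; vc=[13,17,5]
#17 0x16→b5/s1 VC-HIT; vc=[13,17,9]
#18 0x15→b5/s1 L1-HIT; vc=[13,17,9]
#19 0x24→b9/s1 VC-HIT; vc=[13,17,5]
#20 0x16→b5/s1 VC-HIT; vc=[13,17,9]

MISSES = 5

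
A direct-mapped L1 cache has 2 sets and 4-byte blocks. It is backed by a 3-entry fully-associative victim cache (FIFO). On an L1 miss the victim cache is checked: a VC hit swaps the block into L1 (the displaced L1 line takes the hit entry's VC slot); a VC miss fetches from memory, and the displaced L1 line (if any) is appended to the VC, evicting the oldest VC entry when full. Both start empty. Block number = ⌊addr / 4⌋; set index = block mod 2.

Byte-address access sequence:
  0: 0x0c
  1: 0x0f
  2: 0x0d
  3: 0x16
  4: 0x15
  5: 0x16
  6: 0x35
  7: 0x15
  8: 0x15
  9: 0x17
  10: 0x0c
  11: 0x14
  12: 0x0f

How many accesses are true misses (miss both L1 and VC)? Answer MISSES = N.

MISSES = 3

0: 0xc (blk 3, set 1) → MISS  vc=[]
1: 0xf (blk 3, set 1) → L1-HIT  vc=[]
2: 0xd (blk 3, set 1) → L1-HIT  vc=[]
3: 0x16 (blk 5, set 1) → MISS  vc=[3]
4: 0x15 (blk 5, set 1) → L1-HIT  vc=[3]
5: 0x16 (blk 5, set 1) → L1-HIT  vc=[3]
6: 0x35 (blk 13, set 1) → MISS  vc=[3, 5]
7: 0x15 (blk 5, set 1) → VC-HIT  vc=[3, 13]
8: 0x15 (blk 5, set 1) → L1-HIT  vc=[3, 13]
9: 0x17 (blk 5, set 1) → L1-HIT  vc=[3, 13]
10: 0xc (blk 3, set 1) → VC-HIT  vc=[5, 13]
11: 0x14 (blk 5, set 1) → VC-HIT  vc=[3, 13]
12: 0xf (blk 3, set 1) → VC-HIT  vc=[5, 13]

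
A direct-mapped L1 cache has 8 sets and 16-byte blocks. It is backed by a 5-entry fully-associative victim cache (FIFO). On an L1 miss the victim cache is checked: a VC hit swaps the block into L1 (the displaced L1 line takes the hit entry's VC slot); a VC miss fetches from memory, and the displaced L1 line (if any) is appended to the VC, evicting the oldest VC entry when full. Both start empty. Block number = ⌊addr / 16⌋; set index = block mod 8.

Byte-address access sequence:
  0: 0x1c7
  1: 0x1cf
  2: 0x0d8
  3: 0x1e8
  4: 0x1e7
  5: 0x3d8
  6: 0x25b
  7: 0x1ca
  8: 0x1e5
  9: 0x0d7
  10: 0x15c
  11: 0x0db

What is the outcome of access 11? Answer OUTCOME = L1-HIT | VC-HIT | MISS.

OUTCOME = VC-HIT

#0 0x1c7→b28/s4 MISS; vc=[]
#1 0x1cf→b28/s4 L1-HIT; vc=[]
#2 0xd8→b13/s5 MISS; vc=[]
#3 0x1e8→b30/s6 MISS; vc=[]
#4 0x1e7→b30/s6 L1-HIT; vc=[]
#5 0x3d8→b61/s5 MISS; vc=[13]
#6 0x25b→b37/s5 MISS; vc=[13,61]
#7 0x1ca→b28/s4 L1-HIT; vc=[13,61]
#8 0x1e5→b30/s6 L1-HIT; vc=[13,61]
#9 0xd7→b13/s5 VC-HIT; vc=[37,61]
#10 0x15c→b21/s5 MISS; vc=[37,61,13]
#11 0xdb→b13/s5 VC-HIT; vc=[37,61,21]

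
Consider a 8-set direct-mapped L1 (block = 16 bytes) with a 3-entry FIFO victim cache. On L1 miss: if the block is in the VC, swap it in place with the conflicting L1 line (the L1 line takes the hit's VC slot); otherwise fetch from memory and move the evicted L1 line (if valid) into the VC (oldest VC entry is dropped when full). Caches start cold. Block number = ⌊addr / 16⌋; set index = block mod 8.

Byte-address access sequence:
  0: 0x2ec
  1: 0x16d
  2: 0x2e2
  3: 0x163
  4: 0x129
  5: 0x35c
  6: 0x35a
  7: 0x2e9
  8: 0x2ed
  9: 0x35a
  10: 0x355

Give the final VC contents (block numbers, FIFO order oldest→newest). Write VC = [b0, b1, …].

#0 0x2ec→b46/s6 MISS; vc=[]
#1 0x16d→b22/s6 MISS; vc=[46]
#2 0x2e2→b46/s6 VC-HIT; vc=[22]
#3 0x163→b22/s6 VC-HIT; vc=[46]
#4 0x129→b18/s2 MISS; vc=[46]
#5 0x35c→b53/s5 MISS; vc=[46]
#6 0x35a→b53/s5 L1-HIT; vc=[46]
#7 0x2e9→b46/s6 VC-HIT; vc=[22]
#8 0x2ed→b46/s6 L1-HIT; vc=[22]
#9 0x35a→b53/s5 L1-HIT; vc=[22]
#10 0x355→b53/s5 L1-HIT; vc=[22]

VC = [22]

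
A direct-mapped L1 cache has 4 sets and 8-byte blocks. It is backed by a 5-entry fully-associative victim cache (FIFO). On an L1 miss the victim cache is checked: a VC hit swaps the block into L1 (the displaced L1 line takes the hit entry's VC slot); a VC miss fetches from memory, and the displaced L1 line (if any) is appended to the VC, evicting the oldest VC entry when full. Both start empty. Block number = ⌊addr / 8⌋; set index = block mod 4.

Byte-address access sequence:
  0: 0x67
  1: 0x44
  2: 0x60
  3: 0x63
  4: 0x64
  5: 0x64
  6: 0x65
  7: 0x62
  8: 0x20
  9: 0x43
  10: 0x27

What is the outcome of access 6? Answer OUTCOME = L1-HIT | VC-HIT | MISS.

0: 0x67 (blk 12, set 0) → MISS  vc=[]
1: 0x44 (blk 8, set 0) → MISS  vc=[12]
2: 0x60 (blk 12, set 0) → VC-HIT  vc=[8]
3: 0x63 (blk 12, set 0) → L1-HIT  vc=[8]
4: 0x64 (blk 12, set 0) → L1-HIT  vc=[8]
5: 0x64 (blk 12, set 0) → L1-HIT  vc=[8]
6: 0x65 (blk 12, set 0) → L1-HIT  vc=[8]
7: 0x62 (blk 12, set 0) → L1-HIT  vc=[8]
8: 0x20 (blk 4, set 0) → MISS  vc=[8, 12]
9: 0x43 (blk 8, set 0) → VC-HIT  vc=[4, 12]
10: 0x27 (blk 4, set 0) → VC-HIT  vc=[8, 12]

OUTCOME = L1-HIT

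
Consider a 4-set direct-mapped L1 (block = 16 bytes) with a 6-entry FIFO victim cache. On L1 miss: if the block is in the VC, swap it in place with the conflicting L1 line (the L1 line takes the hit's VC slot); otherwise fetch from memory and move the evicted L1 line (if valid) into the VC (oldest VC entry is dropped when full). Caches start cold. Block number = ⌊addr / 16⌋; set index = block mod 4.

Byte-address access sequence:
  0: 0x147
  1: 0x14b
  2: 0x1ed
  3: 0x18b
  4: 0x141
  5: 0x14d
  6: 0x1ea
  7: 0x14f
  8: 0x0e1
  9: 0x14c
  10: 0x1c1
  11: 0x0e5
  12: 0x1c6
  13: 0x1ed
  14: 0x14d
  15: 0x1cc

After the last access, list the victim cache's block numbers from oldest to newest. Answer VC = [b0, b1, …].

  [0] addr=0x147 blk=20 s=0: MISS | VC []
  [1] addr=0x14b blk=20 s=0: L1-HIT | VC []
  [2] addr=0x1ed blk=30 s=2: MISS | VC []
  [3] addr=0x18b blk=24 s=0: MISS | VC [20]
  [4] addr=0x141 blk=20 s=0: VC-HIT | VC [24]
  [5] addr=0x14d blk=20 s=0: L1-HIT | VC [24]
  [6] addr=0x1ea blk=30 s=2: L1-HIT | VC [24]
  [7] addr=0x14f blk=20 s=0: L1-HIT | VC [24]
  [8] addr=0xe1 blk=14 s=2: MISS | VC [24, 30]
  [9] addr=0x14c blk=20 s=0: L1-HIT | VC [24, 30]
  [10] addr=0x1c1 blk=28 s=0: MISS | VC [24, 30, 20]
  [11] addr=0xe5 blk=14 s=2: L1-HIT | VC [24, 30, 20]
  [12] addr=0x1c6 blk=28 s=0: L1-HIT | VC [24, 30, 20]
  [13] addr=0x1ed blk=30 s=2: VC-HIT | VC [24, 14, 20]
  [14] addr=0x14d blk=20 s=0: VC-HIT | VC [24, 14, 28]
  [15] addr=0x1cc blk=28 s=0: VC-HIT | VC [24, 14, 20]

VC = [24, 14, 20]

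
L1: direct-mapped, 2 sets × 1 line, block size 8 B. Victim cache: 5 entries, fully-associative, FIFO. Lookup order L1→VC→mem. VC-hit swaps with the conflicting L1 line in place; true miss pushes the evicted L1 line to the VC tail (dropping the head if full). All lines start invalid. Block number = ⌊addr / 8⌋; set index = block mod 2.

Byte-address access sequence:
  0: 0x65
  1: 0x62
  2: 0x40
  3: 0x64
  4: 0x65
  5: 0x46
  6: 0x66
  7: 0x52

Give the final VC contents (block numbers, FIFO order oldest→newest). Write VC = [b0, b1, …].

VC = [8, 12]

#0 0x65→b12/s0 MISS; vc=[]
#1 0x62→b12/s0 L1-HIT; vc=[]
#2 0x40→b8/s0 MISS; vc=[12]
#3 0x64→b12/s0 VC-HIT; vc=[8]
#4 0x65→b12/s0 L1-HIT; vc=[8]
#5 0x46→b8/s0 VC-HIT; vc=[12]
#6 0x66→b12/s0 VC-HIT; vc=[8]
#7 0x52→b10/s0 MISS; vc=[8,12]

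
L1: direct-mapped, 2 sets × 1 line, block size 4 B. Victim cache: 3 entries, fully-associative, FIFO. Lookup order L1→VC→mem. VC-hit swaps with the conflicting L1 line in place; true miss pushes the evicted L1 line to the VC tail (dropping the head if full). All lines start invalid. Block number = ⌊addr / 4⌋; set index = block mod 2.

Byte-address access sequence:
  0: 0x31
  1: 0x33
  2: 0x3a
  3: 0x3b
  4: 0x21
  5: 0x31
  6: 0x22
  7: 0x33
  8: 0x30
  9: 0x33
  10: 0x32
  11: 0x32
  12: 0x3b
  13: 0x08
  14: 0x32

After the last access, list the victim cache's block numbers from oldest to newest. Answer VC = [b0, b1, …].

VC = [8, 2, 14]

#0 0x31→b12/s0 MISS; vc=[]
#1 0x33→b12/s0 L1-HIT; vc=[]
#2 0x3a→b14/s0 MISS; vc=[12]
#3 0x3b→b14/s0 L1-HIT; vc=[12]
#4 0x21→b8/s0 MISS; vc=[12,14]
#5 0x31→b12/s0 VC-HIT; vc=[8,14]
#6 0x22→b8/s0 VC-HIT; vc=[12,14]
#7 0x33→b12/s0 VC-HIT; vc=[8,14]
#8 0x30→b12/s0 L1-HIT; vc=[8,14]
#9 0x33→b12/s0 L1-HIT; vc=[8,14]
#10 0x32→b12/s0 L1-HIT; vc=[8,14]
#11 0x32→b12/s0 L1-HIT; vc=[8,14]
#12 0x3b→b14/s0 VC-HIT; vc=[8,12]
#13 0x8→b2/s0 MISS; vc=[8,12,14]
#14 0x32→b12/s0 VC-HIT; vc=[8,2,14]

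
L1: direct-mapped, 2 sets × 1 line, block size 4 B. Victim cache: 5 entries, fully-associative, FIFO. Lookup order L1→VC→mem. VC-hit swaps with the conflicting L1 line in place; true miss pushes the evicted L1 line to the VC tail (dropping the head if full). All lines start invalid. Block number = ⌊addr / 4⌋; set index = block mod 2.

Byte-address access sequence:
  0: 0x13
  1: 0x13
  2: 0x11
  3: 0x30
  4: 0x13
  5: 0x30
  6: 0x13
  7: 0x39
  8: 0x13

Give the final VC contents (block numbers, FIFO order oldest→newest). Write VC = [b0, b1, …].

  [0] addr=0x13 blk=4 s=0: MISS | VC []
  [1] addr=0x13 blk=4 s=0: L1-HIT | VC []
  [2] addr=0x11 blk=4 s=0: L1-HIT | VC []
  [3] addr=0x30 blk=12 s=0: MISS | VC [4]
  [4] addr=0x13 blk=4 s=0: VC-HIT | VC [12]
  [5] addr=0x30 blk=12 s=0: VC-HIT | VC [4]
  [6] addr=0x13 blk=4 s=0: VC-HIT | VC [12]
  [7] addr=0x39 blk=14 s=0: MISS | VC [12, 4]
  [8] addr=0x13 blk=4 s=0: VC-HIT | VC [12, 14]

VC = [12, 14]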